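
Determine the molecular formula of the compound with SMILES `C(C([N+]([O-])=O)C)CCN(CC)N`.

Heavy atoms from the SMILES: 7 C, 3 N, 2 O.
Implicit hydrogens by atom environment:
  4 × C: 2 H each → 8
  2 × C: 3 H each → 6
  1 × C: 1 H
  1 × N: 2 H
  1 × N: no H
  1 × N (charge +1): no H
  1 × O: no H
  1 × O (charge -1): no H
  Total hydrogens = 17.
Molecular formula: C7H17N3O2

C7H17N3O2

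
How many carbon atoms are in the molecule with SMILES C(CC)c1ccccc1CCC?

12

The symbol for carbon appears 12 times in the SMILES. Lowercase c denotes aromatic carbon and counts toward C.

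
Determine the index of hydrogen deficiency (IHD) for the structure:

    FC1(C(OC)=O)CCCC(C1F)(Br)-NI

Molecular formula from the SMILES: C8H11BrF2INO2.
DoU = (2C + 2 + N − H − X)/2 = (2·8 + 2 + 1 − 11 − 4)/2 = 4/2 = 2.
(Structurally: 1 ring(s) + 1 π bond(s) = 2.)

2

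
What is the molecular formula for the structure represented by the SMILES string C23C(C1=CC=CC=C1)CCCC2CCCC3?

Heavy atoms from the SMILES: 16 C.
Implicit hydrogens by atom environment:
  7 × C: 2 H each → 14
  5 × C (aromatic): 1 H each → 5
  3 × C: 1 H each → 3
  1 × C (aromatic): no H
  Total hydrogens = 22.
Molecular formula: C16H22

C16H22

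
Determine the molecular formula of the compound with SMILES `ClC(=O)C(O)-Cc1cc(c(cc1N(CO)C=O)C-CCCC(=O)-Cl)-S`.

Heavy atoms from the SMILES: 16 C, 2 Cl, 1 N, 5 O, 1 S.
Implicit hydrogens by atom environment:
  6 × C: 2 H each → 12
  4 × C (aromatic): no H
  3 × O: no H
  2 × C (aromatic): 1 H each → 2
  2 × C: 1 H each → 2
  2 × C: no H
  2 × Cl: no H
  2 × O: 1 H each → 2
  1 × N: no H
  1 × S: 1 H
  Total hydrogens = 19.
Molecular formula: C16H19Cl2NO5S

C16H19Cl2NO5S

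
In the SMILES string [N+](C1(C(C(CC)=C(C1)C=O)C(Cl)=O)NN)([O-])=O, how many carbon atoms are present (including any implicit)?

The symbol for carbon appears 9 times in the SMILES. (Cl is a single chlorine, not C + l.)

9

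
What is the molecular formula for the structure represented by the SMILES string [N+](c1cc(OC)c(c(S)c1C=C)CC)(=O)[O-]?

Heavy atoms from the SMILES: 11 C, 1 N, 3 O, 1 S.
Implicit hydrogens by atom environment:
  5 × C (aromatic): no H
  2 × C: 3 H each → 6
  2 × C: 2 H each → 4
  2 × O: no H
  1 × C (aromatic): 1 H
  1 × C: 1 H
  1 × N (charge +1): no H
  1 × O (charge -1): no H
  1 × S: 1 H
  Total hydrogens = 13.
Molecular formula: C11H13NO3S

C11H13NO3S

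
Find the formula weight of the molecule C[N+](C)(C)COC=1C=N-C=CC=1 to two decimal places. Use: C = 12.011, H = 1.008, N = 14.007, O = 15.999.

Molecular formula: C9H15N2O+.
M = 9×12.011 + 15×1.008 + 2×14.007 + 1×15.999 = 167.23 g/mol.

167.23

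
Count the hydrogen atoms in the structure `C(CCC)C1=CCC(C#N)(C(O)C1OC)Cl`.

18

Hydrogens are implicit in SMILES; fill each atom to its normal valence:
  4 × C: 2 H each → 8
  3 × C: 1 H each → 3
  3 × C: no H
  2 × C: 3 H each → 6
  1 × Cl: no H
  1 × N: no H
  1 × O: 1 H
  1 × O: no H
  Total hydrogens = 18.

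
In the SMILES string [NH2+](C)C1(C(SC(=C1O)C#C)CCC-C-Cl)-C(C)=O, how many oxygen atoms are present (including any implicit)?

2

The symbol for oxygen appears 2 times in the SMILES.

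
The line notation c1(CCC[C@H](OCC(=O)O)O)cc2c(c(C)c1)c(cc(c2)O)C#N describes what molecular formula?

Heavy atoms from the SMILES: 18 C, 1 N, 5 O.
Implicit hydrogens by atom environment:
  6 × C (aromatic): no H
  4 × C: 2 H each → 8
  4 × C (aromatic): 1 H each → 4
  3 × O: 1 H each → 3
  2 × C: no H
  2 × O: no H
  1 × C: 3 H
  1 × C: 1 H
  1 × N: no H
  Total hydrogens = 19.
Molecular formula: C18H19NO5

C18H19NO5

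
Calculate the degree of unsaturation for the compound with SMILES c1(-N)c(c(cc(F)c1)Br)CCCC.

4

Molecular formula from the SMILES: C10H13BrFN.
DoU = (2C + 2 + N − H − X)/2 = (2·10 + 2 + 1 − 13 − 2)/2 = 8/2 = 4.
(Structurally: 1 ring(s) + 3 π bond(s) = 4.)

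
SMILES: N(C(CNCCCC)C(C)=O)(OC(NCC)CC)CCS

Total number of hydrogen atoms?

33

Hydrogens are implicit in SMILES; fill each atom to its normal valence:
  8 × C: 2 H each → 16
  4 × C: 3 H each → 12
  2 × C: 1 H each → 2
  2 × N: 1 H each → 2
  2 × O: no H
  1 × C: no H
  1 × N: no H
  1 × S: 1 H
  Total hydrogens = 33.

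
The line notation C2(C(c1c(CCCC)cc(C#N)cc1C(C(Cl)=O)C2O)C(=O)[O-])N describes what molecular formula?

Heavy atoms from the SMILES: 17 C, 1 Cl, 2 N, 4 O.
Implicit hydrogens by atom environment:
  4 × C: 1 H each → 4
  4 × C (aromatic): no H
  3 × C: 2 H each → 6
  3 × C: no H
  2 × C (aromatic): 1 H each → 2
  2 × O: no H
  1 × C: 3 H
  1 × Cl: no H
  1 × N: 2 H
  1 × N: no H
  1 × O: 1 H
  1 × O (charge -1): no H
  Total hydrogens = 18.
Net charge -1.
Molecular formula: C17H18ClN2O4-

C17H18ClN2O4-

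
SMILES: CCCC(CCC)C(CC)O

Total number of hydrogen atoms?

22

Hydrogens are implicit in SMILES; fill each atom to its normal valence:
  5 × C: 2 H each → 10
  3 × C: 3 H each → 9
  2 × C: 1 H each → 2
  1 × O: 1 H
  Total hydrogens = 22.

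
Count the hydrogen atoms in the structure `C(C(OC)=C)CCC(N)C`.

17

Hydrogens are implicit in SMILES; fill each atom to its normal valence:
  4 × C: 2 H each → 8
  2 × C: 3 H each → 6
  1 × C: 1 H
  1 × C: no H
  1 × N: 2 H
  1 × O: no H
  Total hydrogens = 17.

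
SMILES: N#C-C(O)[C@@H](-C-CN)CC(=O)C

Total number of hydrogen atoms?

Hydrogens are implicit in SMILES; fill each atom to its normal valence:
  3 × C: 2 H each → 6
  2 × C: 1 H each → 2
  2 × C: no H
  1 × C: 3 H
  1 × N: 2 H
  1 × N: no H
  1 × O: 1 H
  1 × O: no H
  Total hydrogens = 14.

14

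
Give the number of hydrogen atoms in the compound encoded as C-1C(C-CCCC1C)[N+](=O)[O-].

Hydrogens are implicit in SMILES; fill each atom to its normal valence:
  5 × C: 2 H each → 10
  2 × C: 1 H each → 2
  1 × C: 3 H
  1 × N (charge +1): no H
  1 × O: no H
  1 × O (charge -1): no H
  Total hydrogens = 15.

15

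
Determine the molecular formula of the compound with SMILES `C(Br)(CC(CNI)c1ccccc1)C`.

C11H15BrIN

Heavy atoms from the SMILES: 1 Br, 11 C, 1 I, 1 N.
Implicit hydrogens by atom environment:
  5 × C (aromatic): 1 H each → 5
  2 × C: 2 H each → 4
  2 × C: 1 H each → 2
  1 × Br: no H
  1 × C: 3 H
  1 × C (aromatic): no H
  1 × I: no H
  1 × N: 1 H
  Total hydrogens = 15.
Molecular formula: C11H15BrIN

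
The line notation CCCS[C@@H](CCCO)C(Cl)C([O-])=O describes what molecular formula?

C9H16ClO3S-

Heavy atoms from the SMILES: 9 C, 1 Cl, 3 O, 1 S.
Implicit hydrogens by atom environment:
  5 × C: 2 H each → 10
  2 × C: 1 H each → 2
  1 × C: 3 H
  1 × C: no H
  1 × Cl: no H
  1 × O: 1 H
  1 × O: no H
  1 × O (charge -1): no H
  1 × S: no H
  Total hydrogens = 16.
Net charge -1.
Molecular formula: C9H16ClO3S-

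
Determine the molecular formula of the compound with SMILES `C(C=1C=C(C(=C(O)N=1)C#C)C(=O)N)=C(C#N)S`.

C11H7N3O2S

Heavy atoms from the SMILES: 11 C, 3 N, 2 O, 1 S.
Implicit hydrogens by atom environment:
  4 × C (aromatic): no H
  4 × C: no H
  2 × C: 1 H each → 2
  1 × C (aromatic): 1 H
  1 × N: 2 H
  1 × N (aromatic): no H
  1 × N: no H
  1 × O: 1 H
  1 × O: no H
  1 × S: 1 H
  Total hydrogens = 7.
Molecular formula: C11H7N3O2S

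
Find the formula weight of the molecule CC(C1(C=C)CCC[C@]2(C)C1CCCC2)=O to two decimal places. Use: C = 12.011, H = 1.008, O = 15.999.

Molecular formula: C15H24O.
M = 15×12.011 + 24×1.008 + 1×15.999 = 220.36 g/mol.

220.36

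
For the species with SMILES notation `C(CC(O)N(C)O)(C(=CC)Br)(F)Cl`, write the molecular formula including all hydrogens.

Heavy atoms from the SMILES: 1 Br, 7 C, 1 Cl, 1 F, 1 N, 2 O.
Implicit hydrogens by atom environment:
  2 × C: 3 H each → 6
  2 × C: 1 H each → 2
  2 × C: no H
  2 × O: 1 H each → 2
  1 × Br: no H
  1 × C: 2 H
  1 × Cl: no H
  1 × F: no H
  1 × N: no H
  Total hydrogens = 12.
Molecular formula: C7H12BrClFNO2

C7H12BrClFNO2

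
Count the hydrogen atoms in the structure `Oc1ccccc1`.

6

Hydrogens are implicit in SMILES; fill each atom to its normal valence:
  5 × C (aromatic): 1 H each → 5
  1 × C (aromatic): no H
  1 × O: 1 H
  Total hydrogens = 6.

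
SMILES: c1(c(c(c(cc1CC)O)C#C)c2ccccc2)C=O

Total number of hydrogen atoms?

14

Hydrogens are implicit in SMILES; fill each atom to its normal valence:
  6 × C (aromatic): 1 H each → 6
  6 × C (aromatic): no H
  2 × C: 1 H each → 2
  1 × C: 3 H
  1 × C: 2 H
  1 × C: no H
  1 × O: 1 H
  1 × O: no H
  Total hydrogens = 14.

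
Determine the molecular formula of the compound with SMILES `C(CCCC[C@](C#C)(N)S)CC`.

C10H19NS

Heavy atoms from the SMILES: 10 C, 1 N, 1 S.
Implicit hydrogens by atom environment:
  6 × C: 2 H each → 12
  2 × C: no H
  1 × C: 3 H
  1 × C: 1 H
  1 × N: 2 H
  1 × S: 1 H
  Total hydrogens = 19.
Molecular formula: C10H19NS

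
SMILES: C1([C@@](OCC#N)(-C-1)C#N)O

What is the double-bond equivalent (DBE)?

5

Molecular formula from the SMILES: C6H6N2O2.
DoU = (2C + 2 + N − H − X)/2 = (2·6 + 2 + 2 − 6 − 0)/2 = 10/2 = 5.
(Structurally: 1 ring(s) + 4 π bond(s) = 5.)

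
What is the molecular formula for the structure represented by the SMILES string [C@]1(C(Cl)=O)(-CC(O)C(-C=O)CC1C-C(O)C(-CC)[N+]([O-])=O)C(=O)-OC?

C15H22ClNO8

Heavy atoms from the SMILES: 15 C, 1 Cl, 1 N, 8 O.
Implicit hydrogens by atom environment:
  6 × C: 1 H each → 6
  5 × O: no H
  4 × C: 2 H each → 8
  3 × C: no H
  2 × C: 3 H each → 6
  2 × O: 1 H each → 2
  1 × Cl: no H
  1 × N (charge +1): no H
  1 × O (charge -1): no H
  Total hydrogens = 22.
Molecular formula: C15H22ClNO8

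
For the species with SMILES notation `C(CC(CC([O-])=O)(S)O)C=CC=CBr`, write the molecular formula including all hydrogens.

C9H12BrO3S-

Heavy atoms from the SMILES: 1 Br, 9 C, 3 O, 1 S.
Implicit hydrogens by atom environment:
  4 × C: 1 H each → 4
  3 × C: 2 H each → 6
  2 × C: no H
  1 × Br: no H
  1 × O: 1 H
  1 × O: no H
  1 × O (charge -1): no H
  1 × S: 1 H
  Total hydrogens = 12.
Net charge -1.
Molecular formula: C9H12BrO3S-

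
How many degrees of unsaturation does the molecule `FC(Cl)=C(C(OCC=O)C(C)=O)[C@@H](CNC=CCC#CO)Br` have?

6

Molecular formula from the SMILES: C14H16BrClFNO4.
DoU = (2C + 2 + N − H − X)/2 = (2·14 + 2 + 1 − 16 − 3)/2 = 12/2 = 6.
(Structurally: 0 ring(s) + 6 π bond(s) = 6.)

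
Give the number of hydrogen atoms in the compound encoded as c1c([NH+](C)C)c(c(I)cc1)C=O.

Hydrogens are implicit in SMILES; fill each atom to its normal valence:
  3 × C (aromatic): 1 H each → 3
  3 × C (aromatic): no H
  2 × C: 3 H each → 6
  1 × C: 1 H
  1 × I: no H
  1 × N (charge +1): 1 H
  1 × O: no H
  Total hydrogens = 11.

11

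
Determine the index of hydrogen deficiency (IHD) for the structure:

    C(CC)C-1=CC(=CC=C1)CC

4

Molecular formula from the SMILES: C11H16.
DoU = (2C + 2 + N − H − X)/2 = (2·11 + 2 + 0 − 16 − 0)/2 = 8/2 = 4.
(Structurally: 1 ring(s) + 3 π bond(s) = 4.)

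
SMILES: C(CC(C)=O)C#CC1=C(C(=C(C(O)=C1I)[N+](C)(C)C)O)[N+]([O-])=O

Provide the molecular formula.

C15H18IN2O5+

Heavy atoms from the SMILES: 15 C, 1 I, 2 N, 5 O.
Implicit hydrogens by atom environment:
  6 × C (aromatic): no H
  4 × C: 3 H each → 12
  3 × C: no H
  2 × C: 2 H each → 4
  2 × N (charge +1): no H
  2 × O: 1 H each → 2
  2 × O: no H
  1 × I: no H
  1 × O (charge -1): no H
  Total hydrogens = 18.
Net charge +1.
Molecular formula: C15H18IN2O5+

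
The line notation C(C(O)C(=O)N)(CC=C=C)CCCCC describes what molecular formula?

C12H21NO2

Heavy atoms from the SMILES: 12 C, 1 N, 2 O.
Implicit hydrogens by atom environment:
  6 × C: 2 H each → 12
  3 × C: 1 H each → 3
  2 × C: no H
  1 × C: 3 H
  1 × N: 2 H
  1 × O: 1 H
  1 × O: no H
  Total hydrogens = 21.
Molecular formula: C12H21NO2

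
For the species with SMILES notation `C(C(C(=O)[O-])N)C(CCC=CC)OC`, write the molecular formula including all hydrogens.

C10H18NO3-

Heavy atoms from the SMILES: 10 C, 1 N, 3 O.
Implicit hydrogens by atom environment:
  4 × C: 1 H each → 4
  3 × C: 2 H each → 6
  2 × C: 3 H each → 6
  2 × O: no H
  1 × C: no H
  1 × N: 2 H
  1 × O (charge -1): no H
  Total hydrogens = 18.
Net charge -1.
Molecular formula: C10H18NO3-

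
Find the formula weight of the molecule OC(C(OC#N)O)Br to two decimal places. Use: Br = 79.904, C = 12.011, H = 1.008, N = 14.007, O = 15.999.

Molecular formula: C3H4BrNO3.
M = 1×79.904 + 3×12.011 + 4×1.008 + 1×14.007 + 3×15.999 = 181.97 g/mol.

181.97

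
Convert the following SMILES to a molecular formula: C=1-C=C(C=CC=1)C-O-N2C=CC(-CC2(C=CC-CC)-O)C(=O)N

Heavy atoms from the SMILES: 18 C, 2 N, 3 O.
Implicit hydrogens by atom environment:
  5 × C: 1 H each → 5
  5 × C (aromatic): 1 H each → 5
  4 × C: 2 H each → 8
  2 × C: no H
  2 × O: no H
  1 × C: 3 H
  1 × C (aromatic): no H
  1 × N: 2 H
  1 × N: no H
  1 × O: 1 H
  Total hydrogens = 24.
Molecular formula: C18H24N2O3

C18H24N2O3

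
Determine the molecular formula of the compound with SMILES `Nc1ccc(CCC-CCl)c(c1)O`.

Heavy atoms from the SMILES: 10 C, 1 Cl, 1 N, 1 O.
Implicit hydrogens by atom environment:
  4 × C: 2 H each → 8
  3 × C (aromatic): 1 H each → 3
  3 × C (aromatic): no H
  1 × Cl: no H
  1 × N: 2 H
  1 × O: 1 H
  Total hydrogens = 14.
Molecular formula: C10H14ClNO

C10H14ClNO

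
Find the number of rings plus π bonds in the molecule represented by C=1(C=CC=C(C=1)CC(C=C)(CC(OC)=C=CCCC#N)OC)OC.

9

Molecular formula from the SMILES: C20H25NO3.
DoU = (2C + 2 + N − H − X)/2 = (2·20 + 2 + 1 − 25 − 0)/2 = 18/2 = 9.
(Structurally: 1 ring(s) + 8 π bond(s) = 9.)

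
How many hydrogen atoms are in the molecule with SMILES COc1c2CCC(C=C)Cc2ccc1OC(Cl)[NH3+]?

19

Hydrogens are implicit in SMILES; fill each atom to its normal valence:
  4 × C: 2 H each → 8
  4 × C (aromatic): no H
  3 × C: 1 H each → 3
  2 × C (aromatic): 1 H each → 2
  2 × O: no H
  1 × C: 3 H
  1 × Cl: no H
  1 × N (charge +1): 3 H
  Total hydrogens = 19.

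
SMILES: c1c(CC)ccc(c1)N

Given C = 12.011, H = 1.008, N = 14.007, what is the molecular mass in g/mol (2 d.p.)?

121.18

Molecular formula: C8H11N.
M = 8×12.011 + 11×1.008 + 1×14.007 = 121.18 g/mol.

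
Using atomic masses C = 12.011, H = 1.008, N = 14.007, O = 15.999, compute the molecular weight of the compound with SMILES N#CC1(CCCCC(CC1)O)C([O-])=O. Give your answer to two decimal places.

196.23

Molecular formula: C10H14NO3-.
M = 10×12.011 + 14×1.008 + 1×14.007 + 3×15.999 = 196.23 g/mol.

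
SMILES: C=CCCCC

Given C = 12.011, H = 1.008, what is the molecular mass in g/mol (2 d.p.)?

84.16

Molecular formula: C6H12.
M = 6×12.011 + 12×1.008 = 84.16 g/mol.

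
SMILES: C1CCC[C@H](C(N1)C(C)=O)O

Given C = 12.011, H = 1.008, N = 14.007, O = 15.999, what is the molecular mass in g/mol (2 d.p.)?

157.21

Molecular formula: C8H15NO2.
M = 8×12.011 + 15×1.008 + 1×14.007 + 2×15.999 = 157.21 g/mol.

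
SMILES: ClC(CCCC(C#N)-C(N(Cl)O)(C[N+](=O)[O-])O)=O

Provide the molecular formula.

C8H11Cl2N3O5

Heavy atoms from the SMILES: 8 C, 2 Cl, 3 N, 5 O.
Implicit hydrogens by atom environment:
  4 × C: 2 H each → 8
  3 × C: no H
  2 × Cl: no H
  2 × N: no H
  2 × O: 1 H each → 2
  2 × O: no H
  1 × C: 1 H
  1 × N (charge +1): no H
  1 × O (charge -1): no H
  Total hydrogens = 11.
Molecular formula: C8H11Cl2N3O5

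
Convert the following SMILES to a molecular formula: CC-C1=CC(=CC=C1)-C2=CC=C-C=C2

Heavy atoms from the SMILES: 14 C.
Implicit hydrogens by atom environment:
  9 × C (aromatic): 1 H each → 9
  3 × C (aromatic): no H
  1 × C: 3 H
  1 × C: 2 H
  Total hydrogens = 14.
Molecular formula: C14H14

C14H14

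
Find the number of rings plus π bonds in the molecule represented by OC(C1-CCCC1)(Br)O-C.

Molecular formula from the SMILES: C7H13BrO2.
DoU = (2C + 2 + N − H − X)/2 = (2·7 + 2 + 0 − 13 − 1)/2 = 2/2 = 1.
(Structurally: 1 ring(s) + 0 π bond(s) = 1.)

1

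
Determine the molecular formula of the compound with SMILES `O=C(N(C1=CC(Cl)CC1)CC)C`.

C9H14ClNO

Heavy atoms from the SMILES: 9 C, 1 Cl, 1 N, 1 O.
Implicit hydrogens by atom environment:
  3 × C: 2 H each → 6
  2 × C: 3 H each → 6
  2 × C: 1 H each → 2
  2 × C: no H
  1 × Cl: no H
  1 × N: no H
  1 × O: no H
  Total hydrogens = 14.
Molecular formula: C9H14ClNO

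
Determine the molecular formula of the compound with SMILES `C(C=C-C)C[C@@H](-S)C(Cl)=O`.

C7H11ClOS

Heavy atoms from the SMILES: 7 C, 1 Cl, 1 O, 1 S.
Implicit hydrogens by atom environment:
  3 × C: 1 H each → 3
  2 × C: 2 H each → 4
  1 × C: 3 H
  1 × C: no H
  1 × Cl: no H
  1 × O: no H
  1 × S: 1 H
  Total hydrogens = 11.
Molecular formula: C7H11ClOS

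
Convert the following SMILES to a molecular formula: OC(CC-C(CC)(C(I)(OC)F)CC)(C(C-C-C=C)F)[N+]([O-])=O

C15H26F2INO4

Heavy atoms from the SMILES: 15 C, 2 F, 1 I, 1 N, 4 O.
Implicit hydrogens by atom environment:
  7 × C: 2 H each → 14
  3 × C: 3 H each → 9
  3 × C: no H
  2 × C: 1 H each → 2
  2 × F: no H
  2 × O: no H
  1 × I: no H
  1 × N (charge +1): no H
  1 × O: 1 H
  1 × O (charge -1): no H
  Total hydrogens = 26.
Molecular formula: C15H26F2INO4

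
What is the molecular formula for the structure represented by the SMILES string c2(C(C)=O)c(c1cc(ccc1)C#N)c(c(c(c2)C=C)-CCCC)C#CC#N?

C24H20N2O

Heavy atoms from the SMILES: 24 C, 2 N, 1 O.
Implicit hydrogens by atom environment:
  7 × C (aromatic): no H
  5 × C (aromatic): 1 H each → 5
  5 × C: no H
  4 × C: 2 H each → 8
  2 × C: 3 H each → 6
  2 × N: no H
  1 × C: 1 H
  1 × O: no H
  Total hydrogens = 20.
Molecular formula: C24H20N2O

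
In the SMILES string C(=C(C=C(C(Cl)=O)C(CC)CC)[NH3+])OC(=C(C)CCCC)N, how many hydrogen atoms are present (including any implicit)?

Hydrogens are implicit in SMILES; fill each atom to its normal valence:
  5 × C: 2 H each → 10
  5 × C: no H
  4 × C: 3 H each → 12
  3 × C: 1 H each → 3
  2 × O: no H
  1 × Cl: no H
  1 × N (charge +1): 3 H
  1 × N: 2 H
  Total hydrogens = 30.

30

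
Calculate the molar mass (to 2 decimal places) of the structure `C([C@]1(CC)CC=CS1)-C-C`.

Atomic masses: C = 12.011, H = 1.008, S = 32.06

156.29

Molecular formula: C9H16S.
M = 9×12.011 + 16×1.008 + 1×32.06 = 156.29 g/mol.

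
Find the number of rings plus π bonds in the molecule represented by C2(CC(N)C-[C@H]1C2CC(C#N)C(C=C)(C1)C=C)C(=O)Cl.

Molecular formula from the SMILES: C16H21ClN2O.
DoU = (2C + 2 + N − H − X)/2 = (2·16 + 2 + 2 − 21 − 1)/2 = 14/2 = 7.
(Structurally: 2 ring(s) + 5 π bond(s) = 7.)

7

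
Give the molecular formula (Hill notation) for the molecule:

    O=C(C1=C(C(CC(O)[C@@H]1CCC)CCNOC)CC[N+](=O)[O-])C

C16H28N2O5

Heavy atoms from the SMILES: 16 C, 2 N, 5 O.
Implicit hydrogens by atom environment:
  7 × C: 2 H each → 14
  3 × C: 3 H each → 9
  3 × C: 1 H each → 3
  3 × C: no H
  3 × O: no H
  1 × N: 1 H
  1 × N (charge +1): no H
  1 × O: 1 H
  1 × O (charge -1): no H
  Total hydrogens = 28.
Molecular formula: C16H28N2O5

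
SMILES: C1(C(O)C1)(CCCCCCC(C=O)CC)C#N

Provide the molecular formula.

C14H23NO2

Heavy atoms from the SMILES: 14 C, 1 N, 2 O.
Implicit hydrogens by atom environment:
  8 × C: 2 H each → 16
  3 × C: 1 H each → 3
  2 × C: no H
  1 × C: 3 H
  1 × N: no H
  1 × O: 1 H
  1 × O: no H
  Total hydrogens = 23.
Molecular formula: C14H23NO2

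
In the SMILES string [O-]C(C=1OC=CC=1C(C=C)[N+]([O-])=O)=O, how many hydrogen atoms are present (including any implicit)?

Hydrogens are implicit in SMILES; fill each atom to its normal valence:
  2 × C (aromatic): 1 H each → 2
  2 × C: 1 H each → 2
  2 × C (aromatic): no H
  2 × O: no H
  2 × O (charge -1): no H
  1 × C: 2 H
  1 × C: no H
  1 × N (charge +1): no H
  1 × O (aromatic): no H
  Total hydrogens = 6.

6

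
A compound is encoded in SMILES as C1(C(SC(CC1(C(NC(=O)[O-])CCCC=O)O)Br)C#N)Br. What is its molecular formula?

C12H15Br2N2O4S-

Heavy atoms from the SMILES: 2 Br, 12 C, 2 N, 4 O, 1 S.
Implicit hydrogens by atom environment:
  5 × C: 1 H each → 5
  4 × C: 2 H each → 8
  3 × C: no H
  2 × Br: no H
  2 × O: no H
  1 × N: 1 H
  1 × N: no H
  1 × O: 1 H
  1 × O (charge -1): no H
  1 × S: no H
  Total hydrogens = 15.
Net charge -1.
Molecular formula: C12H15Br2N2O4S-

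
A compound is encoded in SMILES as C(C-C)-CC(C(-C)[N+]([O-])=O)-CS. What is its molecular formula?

Heavy atoms from the SMILES: 8 C, 1 N, 2 O, 1 S.
Implicit hydrogens by atom environment:
  4 × C: 2 H each → 8
  2 × C: 3 H each → 6
  2 × C: 1 H each → 2
  1 × N (charge +1): no H
  1 × O: no H
  1 × O (charge -1): no H
  1 × S: 1 H
  Total hydrogens = 17.
Molecular formula: C8H17NO2S

C8H17NO2S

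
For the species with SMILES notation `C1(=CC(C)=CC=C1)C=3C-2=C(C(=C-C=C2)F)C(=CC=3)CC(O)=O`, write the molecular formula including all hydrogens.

C19H15FO2

Heavy atoms from the SMILES: 19 C, 1 F, 2 O.
Implicit hydrogens by atom environment:
  9 × C (aromatic): 1 H each → 9
  7 × C (aromatic): no H
  1 × C: 3 H
  1 × C: 2 H
  1 × C: no H
  1 × F: no H
  1 × O: 1 H
  1 × O: no H
  Total hydrogens = 15.
Molecular formula: C19H15FO2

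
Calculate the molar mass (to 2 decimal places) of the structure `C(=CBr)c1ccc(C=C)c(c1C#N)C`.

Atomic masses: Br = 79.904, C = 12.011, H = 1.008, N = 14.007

248.12

Molecular formula: C12H10BrN.
M = 1×79.904 + 12×12.011 + 10×1.008 + 1×14.007 = 248.12 g/mol.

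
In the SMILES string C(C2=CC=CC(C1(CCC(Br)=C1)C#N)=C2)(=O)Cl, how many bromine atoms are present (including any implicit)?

The symbol for bromine appears 1 time in the SMILES.

1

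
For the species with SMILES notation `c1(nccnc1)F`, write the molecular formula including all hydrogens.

C4H3FN2

Heavy atoms from the SMILES: 4 C, 1 F, 2 N.
Implicit hydrogens by atom environment:
  3 × C (aromatic): 1 H each → 3
  2 × N (aromatic): no H
  1 × C (aromatic): no H
  1 × F: no H
  Total hydrogens = 3.
Molecular formula: C4H3FN2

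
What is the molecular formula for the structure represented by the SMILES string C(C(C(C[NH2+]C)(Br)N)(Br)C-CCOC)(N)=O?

Heavy atoms from the SMILES: 2 Br, 9 C, 3 N, 2 O.
Implicit hydrogens by atom environment:
  4 × C: 2 H each → 8
  3 × C: no H
  2 × Br: no H
  2 × C: 3 H each → 6
  2 × N: 2 H each → 4
  2 × O: no H
  1 × N (charge +1): 2 H
  Total hydrogens = 20.
Net charge +1.
Molecular formula: C9H20Br2N3O2+

C9H20Br2N3O2+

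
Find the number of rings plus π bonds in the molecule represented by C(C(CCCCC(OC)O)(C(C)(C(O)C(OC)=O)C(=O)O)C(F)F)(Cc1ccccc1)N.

Molecular formula from the SMILES: C22H33F2NO7.
DoU = (2C + 2 + N − H − X)/2 = (2·22 + 2 + 1 − 33 − 2)/2 = 12/2 = 6.
(Structurally: 1 ring(s) + 5 π bond(s) = 6.)

6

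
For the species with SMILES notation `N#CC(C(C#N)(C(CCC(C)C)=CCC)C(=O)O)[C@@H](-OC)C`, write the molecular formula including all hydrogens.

Heavy atoms from the SMILES: 17 C, 2 N, 3 O.
Implicit hydrogens by atom environment:
  5 × C: 3 H each → 15
  5 × C: no H
  4 × C: 1 H each → 4
  3 × C: 2 H each → 6
  2 × N: no H
  2 × O: no H
  1 × O: 1 H
  Total hydrogens = 26.
Molecular formula: C17H26N2O3

C17H26N2O3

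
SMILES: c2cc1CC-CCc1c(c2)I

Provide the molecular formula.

Heavy atoms from the SMILES: 10 C, 1 I.
Implicit hydrogens by atom environment:
  4 × C: 2 H each → 8
  3 × C (aromatic): 1 H each → 3
  3 × C (aromatic): no H
  1 × I: no H
  Total hydrogens = 11.
Molecular formula: C10H11I

C10H11I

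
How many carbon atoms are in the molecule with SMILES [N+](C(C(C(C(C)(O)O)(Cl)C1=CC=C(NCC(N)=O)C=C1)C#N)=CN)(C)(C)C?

The symbol for carbon appears 18 times in the SMILES. (Cl is a single chlorine, not C + l.)

18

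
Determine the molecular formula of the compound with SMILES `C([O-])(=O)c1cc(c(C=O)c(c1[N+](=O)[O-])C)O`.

Heavy atoms from the SMILES: 9 C, 1 N, 6 O.
Implicit hydrogens by atom environment:
  5 × C (aromatic): no H
  3 × O: no H
  2 × O (charge -1): no H
  1 × C: 3 H
  1 × C (aromatic): 1 H
  1 × C: 1 H
  1 × C: no H
  1 × N (charge +1): no H
  1 × O: 1 H
  Total hydrogens = 6.
Net charge -1.
Molecular formula: C9H6NO6-

C9H6NO6-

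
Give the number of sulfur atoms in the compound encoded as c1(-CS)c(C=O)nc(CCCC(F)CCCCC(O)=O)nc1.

1

The symbol for sulfur appears 1 time in the SMILES.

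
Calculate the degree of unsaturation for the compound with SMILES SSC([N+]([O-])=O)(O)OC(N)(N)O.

1

Molecular formula from the SMILES: C2H7N3O5S2.
DoU = (2C + 2 + N − H − X)/2 = (2·2 + 2 + 3 − 7 − 0)/2 = 2/2 = 1.
(Structurally: 0 ring(s) + 1 π bond(s) = 1.)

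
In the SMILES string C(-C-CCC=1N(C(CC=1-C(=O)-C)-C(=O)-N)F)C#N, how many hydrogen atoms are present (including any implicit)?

16

Hydrogens are implicit in SMILES; fill each atom to its normal valence:
  5 × C: 2 H each → 10
  5 × C: no H
  2 × N: no H
  2 × O: no H
  1 × C: 3 H
  1 × C: 1 H
  1 × F: no H
  1 × N: 2 H
  Total hydrogens = 16.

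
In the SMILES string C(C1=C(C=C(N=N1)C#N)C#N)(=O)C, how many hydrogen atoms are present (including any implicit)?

Hydrogens are implicit in SMILES; fill each atom to its normal valence:
  3 × C (aromatic): no H
  3 × C: no H
  2 × N (aromatic): no H
  2 × N: no H
  1 × C: 3 H
  1 × C (aromatic): 1 H
  1 × O: no H
  Total hydrogens = 4.

4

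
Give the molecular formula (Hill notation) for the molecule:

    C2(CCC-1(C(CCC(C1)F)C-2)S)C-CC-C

Heavy atoms from the SMILES: 14 C, 1 F, 1 S.
Implicit hydrogens by atom environment:
  9 × C: 2 H each → 18
  3 × C: 1 H each → 3
  1 × C: 3 H
  1 × C: no H
  1 × F: no H
  1 × S: 1 H
  Total hydrogens = 25.
Molecular formula: C14H25FS

C14H25FS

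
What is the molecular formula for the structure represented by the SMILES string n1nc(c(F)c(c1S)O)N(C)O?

C5H6FN3O2S

Heavy atoms from the SMILES: 5 C, 1 F, 3 N, 2 O, 1 S.
Implicit hydrogens by atom environment:
  4 × C (aromatic): no H
  2 × N (aromatic): no H
  2 × O: 1 H each → 2
  1 × C: 3 H
  1 × F: no H
  1 × N: no H
  1 × S: 1 H
  Total hydrogens = 6.
Molecular formula: C5H6FN3O2S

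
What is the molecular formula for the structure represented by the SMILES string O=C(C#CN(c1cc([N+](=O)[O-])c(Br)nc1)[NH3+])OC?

C9H8BrN4O4+

Heavy atoms from the SMILES: 1 Br, 9 C, 4 N, 4 O.
Implicit hydrogens by atom environment:
  3 × C (aromatic): no H
  3 × C: no H
  3 × O: no H
  2 × C (aromatic): 1 H each → 2
  1 × Br: no H
  1 × C: 3 H
  1 × N (charge +1): 3 H
  1 × N (aromatic): no H
  1 × N (charge +1): no H
  1 × N: no H
  1 × O (charge -1): no H
  Total hydrogens = 8.
Net charge +1.
Molecular formula: C9H8BrN4O4+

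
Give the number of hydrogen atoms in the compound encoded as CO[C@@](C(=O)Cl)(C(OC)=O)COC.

11

Hydrogens are implicit in SMILES; fill each atom to its normal valence:
  5 × O: no H
  3 × C: 3 H each → 9
  3 × C: no H
  1 × C: 2 H
  1 × Cl: no H
  Total hydrogens = 11.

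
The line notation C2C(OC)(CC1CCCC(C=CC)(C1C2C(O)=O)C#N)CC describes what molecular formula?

Heavy atoms from the SMILES: 18 C, 1 N, 3 O.
Implicit hydrogens by atom environment:
  6 × C: 2 H each → 12
  5 × C: 1 H each → 5
  4 × C: no H
  3 × C: 3 H each → 9
  2 × O: no H
  1 × N: no H
  1 × O: 1 H
  Total hydrogens = 27.
Molecular formula: C18H27NO3

C18H27NO3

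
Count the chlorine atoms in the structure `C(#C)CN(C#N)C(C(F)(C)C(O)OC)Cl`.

The symbol for chlorine appears 1 time in the SMILES.

1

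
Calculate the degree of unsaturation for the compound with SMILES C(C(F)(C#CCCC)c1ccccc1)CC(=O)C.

Molecular formula from the SMILES: C16H19FO.
DoU = (2C + 2 + N − H − X)/2 = (2·16 + 2 + 0 − 19 − 1)/2 = 14/2 = 7.
(Structurally: 1 ring(s) + 6 π bond(s) = 7.)

7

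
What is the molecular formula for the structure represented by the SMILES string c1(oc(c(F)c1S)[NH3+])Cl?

Heavy atoms from the SMILES: 4 C, 1 Cl, 1 F, 1 N, 1 O, 1 S.
Implicit hydrogens by atom environment:
  4 × C (aromatic): no H
  1 × Cl: no H
  1 × F: no H
  1 × N (charge +1): 3 H
  1 × O (aromatic): no H
  1 × S: 1 H
  Total hydrogens = 4.
Net charge +1.
Molecular formula: C4H4ClFNOS+

C4H4ClFNOS+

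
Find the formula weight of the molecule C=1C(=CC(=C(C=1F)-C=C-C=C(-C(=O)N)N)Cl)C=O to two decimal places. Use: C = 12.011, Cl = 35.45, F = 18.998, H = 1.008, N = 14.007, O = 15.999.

268.67

Molecular formula: C12H10ClFN2O2.
M = 12×12.011 + 1×35.45 + 1×18.998 + 10×1.008 + 2×14.007 + 2×15.999 = 268.67 g/mol.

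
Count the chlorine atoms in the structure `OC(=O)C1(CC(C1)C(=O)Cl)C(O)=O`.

The symbol for chlorine appears 1 time in the SMILES.

1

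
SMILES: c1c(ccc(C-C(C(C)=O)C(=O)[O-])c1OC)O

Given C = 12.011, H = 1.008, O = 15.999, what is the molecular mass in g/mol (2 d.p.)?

Molecular formula: C12H13O5-.
M = 12×12.011 + 13×1.008 + 5×15.999 = 237.23 g/mol.

237.23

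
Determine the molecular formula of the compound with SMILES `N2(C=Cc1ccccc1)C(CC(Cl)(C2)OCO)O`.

C13H16ClNO3

Heavy atoms from the SMILES: 13 C, 1 Cl, 1 N, 3 O.
Implicit hydrogens by atom environment:
  5 × C (aromatic): 1 H each → 5
  3 × C: 2 H each → 6
  3 × C: 1 H each → 3
  2 × O: 1 H each → 2
  1 × C: no H
  1 × C (aromatic): no H
  1 × Cl: no H
  1 × N: no H
  1 × O: no H
  Total hydrogens = 16.
Molecular formula: C13H16ClNO3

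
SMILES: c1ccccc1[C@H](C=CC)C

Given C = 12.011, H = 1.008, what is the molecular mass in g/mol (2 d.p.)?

146.23

Molecular formula: C11H14.
M = 11×12.011 + 14×1.008 = 146.23 g/mol.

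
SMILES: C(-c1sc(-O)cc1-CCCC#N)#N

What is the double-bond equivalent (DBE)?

7

Molecular formula from the SMILES: C9H8N2OS.
DoU = (2C + 2 + N − H − X)/2 = (2·9 + 2 + 2 − 8 − 0)/2 = 14/2 = 7.
(Structurally: 1 ring(s) + 6 π bond(s) = 7.)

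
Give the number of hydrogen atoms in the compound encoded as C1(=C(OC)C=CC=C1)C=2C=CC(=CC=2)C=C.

14

Hydrogens are implicit in SMILES; fill each atom to its normal valence:
  8 × C (aromatic): 1 H each → 8
  4 × C (aromatic): no H
  1 × C: 3 H
  1 × C: 2 H
  1 × C: 1 H
  1 × O: no H
  Total hydrogens = 14.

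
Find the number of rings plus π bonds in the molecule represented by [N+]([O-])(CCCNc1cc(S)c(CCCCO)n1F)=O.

Molecular formula from the SMILES: C11H18FN3O3S.
DoU = (2C + 2 + N − H − X)/2 = (2·11 + 2 + 3 − 18 − 1)/2 = 8/2 = 4.
(Structurally: 1 ring(s) + 3 π bond(s) = 4.)

4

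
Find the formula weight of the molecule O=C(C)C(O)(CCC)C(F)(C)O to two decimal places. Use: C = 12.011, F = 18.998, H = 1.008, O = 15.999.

178.20

Molecular formula: C8H15FO3.
M = 8×12.011 + 1×18.998 + 15×1.008 + 3×15.999 = 178.20 g/mol.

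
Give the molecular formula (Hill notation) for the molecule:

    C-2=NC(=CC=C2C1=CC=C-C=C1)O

Heavy atoms from the SMILES: 11 C, 1 N, 1 O.
Implicit hydrogens by atom environment:
  8 × C (aromatic): 1 H each → 8
  3 × C (aromatic): no H
  1 × N (aromatic): no H
  1 × O: 1 H
  Total hydrogens = 9.
Molecular formula: C11H9NO

C11H9NO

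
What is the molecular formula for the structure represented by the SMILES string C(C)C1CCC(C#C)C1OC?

Heavy atoms from the SMILES: 10 C, 1 O.
Implicit hydrogens by atom environment:
  4 × C: 1 H each → 4
  3 × C: 2 H each → 6
  2 × C: 3 H each → 6
  1 × C: no H
  1 × O: no H
  Total hydrogens = 16.
Molecular formula: C10H16O

C10H16O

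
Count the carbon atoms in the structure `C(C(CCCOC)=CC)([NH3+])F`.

The symbol for carbon appears 8 times in the SMILES.

8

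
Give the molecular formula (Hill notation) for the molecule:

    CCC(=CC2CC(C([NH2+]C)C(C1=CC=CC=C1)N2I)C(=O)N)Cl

Heavy atoms from the SMILES: 17 C, 1 Cl, 1 I, 3 N, 1 O.
Implicit hydrogens by atom environment:
  5 × C: 1 H each → 5
  5 × C (aromatic): 1 H each → 5
  2 × C: 3 H each → 6
  2 × C: 2 H each → 4
  2 × C: no H
  1 × C (aromatic): no H
  1 × Cl: no H
  1 × I: no H
  1 × N: 2 H
  1 × N (charge +1): 2 H
  1 × N: no H
  1 × O: no H
  Total hydrogens = 24.
Net charge +1.
Molecular formula: C17H24ClIN3O+

C17H24ClIN3O+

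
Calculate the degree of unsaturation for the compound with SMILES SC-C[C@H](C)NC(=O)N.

1

Molecular formula from the SMILES: C5H12N2OS.
DoU = (2C + 2 + N − H − X)/2 = (2·5 + 2 + 2 − 12 − 0)/2 = 2/2 = 1.
(Structurally: 0 ring(s) + 1 π bond(s) = 1.)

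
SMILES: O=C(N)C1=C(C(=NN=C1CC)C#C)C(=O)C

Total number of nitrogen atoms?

The symbol for nitrogen appears 3 times in the SMILES.

3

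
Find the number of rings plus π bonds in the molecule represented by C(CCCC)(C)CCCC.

Molecular formula from the SMILES: C10H22.
DoU = (2C + 2 + N − H − X)/2 = (2·10 + 2 + 0 − 22 − 0)/2 = 0/2 = 0.
(Structurally: 0 ring(s) + 0 π bond(s) = 0.)

0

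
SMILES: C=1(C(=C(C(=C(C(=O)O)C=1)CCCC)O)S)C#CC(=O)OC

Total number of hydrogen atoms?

Hydrogens are implicit in SMILES; fill each atom to its normal valence:
  5 × C (aromatic): no H
  4 × C: no H
  3 × C: 2 H each → 6
  3 × O: no H
  2 × C: 3 H each → 6
  2 × O: 1 H each → 2
  1 × C (aromatic): 1 H
  1 × S: 1 H
  Total hydrogens = 16.

16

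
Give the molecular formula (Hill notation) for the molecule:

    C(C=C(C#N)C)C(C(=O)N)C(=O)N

C8H11N3O2

Heavy atoms from the SMILES: 8 C, 3 N, 2 O.
Implicit hydrogens by atom environment:
  4 × C: no H
  2 × C: 1 H each → 2
  2 × N: 2 H each → 4
  2 × O: no H
  1 × C: 3 H
  1 × C: 2 H
  1 × N: no H
  Total hydrogens = 11.
Molecular formula: C8H11N3O2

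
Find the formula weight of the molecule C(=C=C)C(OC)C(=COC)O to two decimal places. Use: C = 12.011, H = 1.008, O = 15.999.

Molecular formula: C8H12O3.
M = 8×12.011 + 12×1.008 + 3×15.999 = 156.18 g/mol.

156.18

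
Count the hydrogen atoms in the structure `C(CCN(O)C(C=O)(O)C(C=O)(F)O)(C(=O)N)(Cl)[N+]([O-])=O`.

11

Hydrogens are implicit in SMILES; fill each atom to its normal valence:
  4 × C: no H
  4 × O: no H
  3 × O: 1 H each → 3
  2 × C: 2 H each → 4
  2 × C: 1 H each → 2
  1 × Cl: no H
  1 × F: no H
  1 × N: 2 H
  1 × N: no H
  1 × N (charge +1): no H
  1 × O (charge -1): no H
  Total hydrogens = 11.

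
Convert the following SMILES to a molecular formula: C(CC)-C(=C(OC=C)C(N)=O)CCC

Heavy atoms from the SMILES: 11 C, 1 N, 2 O.
Implicit hydrogens by atom environment:
  5 × C: 2 H each → 10
  3 × C: no H
  2 × C: 3 H each → 6
  2 × O: no H
  1 × C: 1 H
  1 × N: 2 H
  Total hydrogens = 19.
Molecular formula: C11H19NO2

C11H19NO2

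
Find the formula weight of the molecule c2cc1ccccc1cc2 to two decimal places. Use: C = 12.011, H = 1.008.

Molecular formula: C10H8.
M = 10×12.011 + 8×1.008 = 128.17 g/mol.

128.17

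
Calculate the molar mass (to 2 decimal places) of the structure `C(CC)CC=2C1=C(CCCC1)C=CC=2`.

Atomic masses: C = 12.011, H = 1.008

188.31

Molecular formula: C14H20.
M = 14×12.011 + 20×1.008 = 188.31 g/mol.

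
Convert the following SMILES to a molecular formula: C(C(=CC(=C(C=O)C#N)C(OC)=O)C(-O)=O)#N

C10H6N2O5

Heavy atoms from the SMILES: 10 C, 2 N, 5 O.
Implicit hydrogens by atom environment:
  7 × C: no H
  4 × O: no H
  2 × C: 1 H each → 2
  2 × N: no H
  1 × C: 3 H
  1 × O: 1 H
  Total hydrogens = 6.
Molecular formula: C10H6N2O5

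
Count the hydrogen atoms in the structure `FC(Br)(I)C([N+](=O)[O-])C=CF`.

Hydrogens are implicit in SMILES; fill each atom to its normal valence:
  3 × C: 1 H each → 3
  2 × F: no H
  1 × Br: no H
  1 × C: no H
  1 × I: no H
  1 × N (charge +1): no H
  1 × O: no H
  1 × O (charge -1): no H
  Total hydrogens = 3.

3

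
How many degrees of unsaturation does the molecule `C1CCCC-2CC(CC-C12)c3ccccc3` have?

Molecular formula from the SMILES: C16H22.
DoU = (2C + 2 + N − H − X)/2 = (2·16 + 2 + 0 − 22 − 0)/2 = 12/2 = 6.
(Structurally: 3 ring(s) + 3 π bond(s) = 6.)

6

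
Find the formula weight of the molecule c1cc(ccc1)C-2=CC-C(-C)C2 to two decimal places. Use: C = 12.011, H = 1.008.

158.24

Molecular formula: C12H14.
M = 12×12.011 + 14×1.008 = 158.24 g/mol.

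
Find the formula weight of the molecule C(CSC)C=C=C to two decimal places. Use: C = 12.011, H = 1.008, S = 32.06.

Molecular formula: C6H10S.
M = 6×12.011 + 10×1.008 + 1×32.06 = 114.21 g/mol.

114.21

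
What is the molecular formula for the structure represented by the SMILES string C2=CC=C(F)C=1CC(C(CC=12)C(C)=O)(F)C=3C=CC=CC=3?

Heavy atoms from the SMILES: 18 C, 2 F, 1 O.
Implicit hydrogens by atom environment:
  8 × C (aromatic): 1 H each → 8
  4 × C (aromatic): no H
  2 × C: 2 H each → 4
  2 × C: no H
  2 × F: no H
  1 × C: 3 H
  1 × C: 1 H
  1 × O: no H
  Total hydrogens = 16.
Molecular formula: C18H16F2O

C18H16F2O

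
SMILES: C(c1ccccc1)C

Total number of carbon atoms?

The symbol for carbon appears 8 times in the SMILES. Lowercase c denotes aromatic carbon and counts toward C.

8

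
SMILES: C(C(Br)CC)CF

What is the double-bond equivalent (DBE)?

Molecular formula from the SMILES: C5H10BrF.
DoU = (2C + 2 + N − H − X)/2 = (2·5 + 2 + 0 − 10 − 2)/2 = 0/2 = 0.
(Structurally: 0 ring(s) + 0 π bond(s) = 0.)

0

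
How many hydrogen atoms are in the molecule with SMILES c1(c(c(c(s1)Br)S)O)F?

2

Hydrogens are implicit in SMILES; fill each atom to its normal valence:
  4 × C (aromatic): no H
  1 × Br: no H
  1 × F: no H
  1 × O: 1 H
  1 × S: 1 H
  1 × S (aromatic): no H
  Total hydrogens = 2.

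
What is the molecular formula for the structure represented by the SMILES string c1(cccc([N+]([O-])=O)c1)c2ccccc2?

Heavy atoms from the SMILES: 12 C, 1 N, 2 O.
Implicit hydrogens by atom environment:
  9 × C (aromatic): 1 H each → 9
  3 × C (aromatic): no H
  1 × N (charge +1): no H
  1 × O: no H
  1 × O (charge -1): no H
  Total hydrogens = 9.
Molecular formula: C12H9NO2

C12H9NO2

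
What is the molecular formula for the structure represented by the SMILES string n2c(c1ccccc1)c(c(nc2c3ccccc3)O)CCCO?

Heavy atoms from the SMILES: 19 C, 2 N, 2 O.
Implicit hydrogens by atom environment:
  10 × C (aromatic): 1 H each → 10
  6 × C (aromatic): no H
  3 × C: 2 H each → 6
  2 × N (aromatic): no H
  2 × O: 1 H each → 2
  Total hydrogens = 18.
Molecular formula: C19H18N2O2

C19H18N2O2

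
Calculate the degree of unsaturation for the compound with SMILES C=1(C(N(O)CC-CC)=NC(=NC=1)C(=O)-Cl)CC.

Molecular formula from the SMILES: C11H16ClN3O2.
DoU = (2C + 2 + N − H − X)/2 = (2·11 + 2 + 3 − 16 − 1)/2 = 10/2 = 5.
(Structurally: 1 ring(s) + 4 π bond(s) = 5.)

5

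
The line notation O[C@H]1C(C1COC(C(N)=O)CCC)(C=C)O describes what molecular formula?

Heavy atoms from the SMILES: 11 C, 1 N, 4 O.
Implicit hydrogens by atom environment:
  4 × C: 2 H each → 8
  4 × C: 1 H each → 4
  2 × C: no H
  2 × O: 1 H each → 2
  2 × O: no H
  1 × C: 3 H
  1 × N: 2 H
  Total hydrogens = 19.
Molecular formula: C11H19NO4

C11H19NO4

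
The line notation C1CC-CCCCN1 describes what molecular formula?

C7H15N

Heavy atoms from the SMILES: 7 C, 1 N.
Implicit hydrogens by atom environment:
  7 × C: 2 H each → 14
  1 × N: 1 H
  Total hydrogens = 15.
Molecular formula: C7H15N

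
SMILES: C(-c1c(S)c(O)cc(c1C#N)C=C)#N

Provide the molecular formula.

Heavy atoms from the SMILES: 10 C, 2 N, 1 O, 1 S.
Implicit hydrogens by atom environment:
  5 × C (aromatic): no H
  2 × C: no H
  2 × N: no H
  1 × C: 2 H
  1 × C (aromatic): 1 H
  1 × C: 1 H
  1 × O: 1 H
  1 × S: 1 H
  Total hydrogens = 6.
Molecular formula: C10H6N2OS

C10H6N2OS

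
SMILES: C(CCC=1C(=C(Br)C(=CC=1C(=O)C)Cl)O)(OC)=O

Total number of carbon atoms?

12

The symbol for carbon appears 12 times in the SMILES. (Cl is a single chlorine, not C + l.)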